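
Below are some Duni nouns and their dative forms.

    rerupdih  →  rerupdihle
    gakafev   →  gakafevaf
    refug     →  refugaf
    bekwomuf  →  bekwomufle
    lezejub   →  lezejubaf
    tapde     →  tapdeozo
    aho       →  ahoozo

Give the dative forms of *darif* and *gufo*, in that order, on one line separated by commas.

darifle, gufoozo

The alternation tracks the final sound of the stem — -le when the stem ends in a voiceless consonant (*rerupdih*, *bekwomuf*); -af when the stem ends in a voiced consonant (*gakafev*, *refug*, *lezejub*); -ozo when the stem ends in a vowel (*tapde*, *aho*).
*darif*: final sound = /f/, a voiceless consonant → -le → *darifle*.
Since the final sound of *gufo* is /o/ (a vowel), it takes -ozo, giving *gufoozo*.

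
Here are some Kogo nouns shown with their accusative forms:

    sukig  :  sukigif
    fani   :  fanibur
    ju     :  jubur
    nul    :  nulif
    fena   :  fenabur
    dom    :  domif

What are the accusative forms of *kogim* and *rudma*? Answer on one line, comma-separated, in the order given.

kogimif, rudmabur

The alternation tracks the final sound of the stem — -if when the stem ends in a consonant (*sukig*, *nul*, *dom*); -bur when the stem ends in a vowel (*fani*, *ju*, *fena*).
*kogim* — final sound /m/ (a consonant) → -if → *kogimif*.
The final sound of *rudma* is /a/, which is a vowel, so the suffix is -bur, giving *rudmabur*.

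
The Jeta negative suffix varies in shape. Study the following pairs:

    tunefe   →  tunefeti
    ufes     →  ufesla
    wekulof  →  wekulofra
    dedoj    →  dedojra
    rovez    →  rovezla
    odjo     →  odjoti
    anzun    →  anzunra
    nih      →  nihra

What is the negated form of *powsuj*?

powsujra

Looking at the final sound of each stem: -la when the stem ends in a sibilant (*ufes*, *rovez*); -ra when the stem ends in a non-sibilant consonant (*wekulof*, *dedoj*, *anzun*, *nih*); -ti when the stem ends in a vowel (*tunefe*, *odjo*).
Since the final sound of *powsuj* is /j/ (a non-sibilant consonant), it takes -ra, giving *powsujra*.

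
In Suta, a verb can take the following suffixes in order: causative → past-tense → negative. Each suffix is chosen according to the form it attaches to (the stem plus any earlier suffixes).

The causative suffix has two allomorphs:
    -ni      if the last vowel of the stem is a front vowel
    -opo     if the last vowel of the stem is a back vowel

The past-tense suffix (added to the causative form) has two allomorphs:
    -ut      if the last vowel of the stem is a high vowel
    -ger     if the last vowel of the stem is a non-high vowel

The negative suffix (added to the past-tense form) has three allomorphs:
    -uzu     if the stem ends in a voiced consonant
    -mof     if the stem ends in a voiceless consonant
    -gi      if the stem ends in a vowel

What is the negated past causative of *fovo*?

The last vowel of *fovo* is /o/, which is a back vowel, so the causative suffix is -opo, giving *fovoopo*.
Since the last vowel of the causative form *fovoopo* is /o/ (a non-high vowel), it takes -ger, giving *fovoopoger*.
Since the final sound of the past-tense form *fovoopoger* is /r/ (a voiced consonant), it takes -uzu, giving *fovoopogeruzu*.

fovoopogeruzu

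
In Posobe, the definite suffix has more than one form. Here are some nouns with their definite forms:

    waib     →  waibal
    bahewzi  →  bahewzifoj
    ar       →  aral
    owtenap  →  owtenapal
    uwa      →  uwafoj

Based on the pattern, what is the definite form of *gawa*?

gawafoj

Looking at the final sound of each stem: -al when the stem ends in a consonant (*waib*, *ar*, *owtenap*); -foj when the stem ends in a vowel (*bahewzi*, *uwa*).
Since the final sound of *gawa* is /a/ (a vowel), it takes -foj, giving *gawafoj*.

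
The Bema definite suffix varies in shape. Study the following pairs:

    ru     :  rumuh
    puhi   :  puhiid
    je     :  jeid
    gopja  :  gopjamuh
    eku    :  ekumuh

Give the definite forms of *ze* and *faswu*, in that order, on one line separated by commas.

zeid, faswumuh

The pattern is front/back vowel harmony: -id when the last vowel of the stem is a front vowel (*puhi*, *je*); -muh when the last vowel of the stem is a back vowel (*ru*, *gopja*, *eku*).
Since the last vowel of *ze* is /e/ (a front vowel), it takes -id, giving *zeid*.
The last vowel of *faswu* is /u/, which is a back vowel, so the suffix is -muh, giving *faswumuh*.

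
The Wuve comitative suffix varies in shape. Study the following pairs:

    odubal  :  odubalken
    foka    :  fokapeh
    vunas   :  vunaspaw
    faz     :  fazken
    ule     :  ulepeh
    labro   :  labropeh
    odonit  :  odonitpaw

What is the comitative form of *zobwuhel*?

The pattern is voicing of the final sound: -paw when the stem ends in a voiceless consonant (*vunas*, *odonit*); -ken when the stem ends in a voiced consonant (*odubal*, *faz*); -peh when the stem ends in a vowel (*foka*, *ule*, *labro*).
Since the final sound of *zobwuhel* is /l/ (a voiced consonant), it takes -ken, giving *zobwuhelken*.

zobwuhelken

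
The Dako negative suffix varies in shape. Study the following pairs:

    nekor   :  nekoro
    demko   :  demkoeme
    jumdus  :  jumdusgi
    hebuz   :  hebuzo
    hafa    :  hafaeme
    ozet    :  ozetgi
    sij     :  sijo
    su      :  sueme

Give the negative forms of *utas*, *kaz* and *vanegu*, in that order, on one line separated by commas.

utasgi, kazo, vanegueme

The alternation tracks the final sound of the stem — -gi when the stem ends in a voiceless consonant (*jumdus*, *ozet*); -o when the stem ends in a voiced consonant (*nekor*, *hebuz*, *sij*); -eme when the stem ends in a vowel (*demko*, *hafa*, *su*).
*utas* — final sound /s/ (a voiceless consonant) → -gi → *utasgi*.
Since the final sound of *kaz* is /z/ (a voiced consonant), it takes -o, giving *kazo*.
The final sound of *vanegu* is /u/, which is a vowel, so the suffix is -eme, giving *vanegueme*.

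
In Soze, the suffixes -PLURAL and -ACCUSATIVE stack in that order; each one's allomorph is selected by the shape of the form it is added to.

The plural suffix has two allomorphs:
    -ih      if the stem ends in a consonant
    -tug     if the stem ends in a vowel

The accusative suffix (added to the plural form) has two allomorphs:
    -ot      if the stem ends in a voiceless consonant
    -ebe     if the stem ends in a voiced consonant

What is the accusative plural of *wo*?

wotugebe

*wo* — final sound /o/ (a vowel) → -tug → *wotug*.
The plural form *wotug*: final consonant = /g/, voiced → -ebe → *wotugebe*.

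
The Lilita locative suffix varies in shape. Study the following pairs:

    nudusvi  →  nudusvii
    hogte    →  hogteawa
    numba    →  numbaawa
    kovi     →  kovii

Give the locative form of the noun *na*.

The pattern is height harmony: -i when the last vowel of the stem is a high vowel (*nudusvi*, *kovi*); -awa when the last vowel of the stem is a non-high vowel (*hogte*, *numba*).
*na*: last vowel = /a/, a non-high vowel → -awa → *naawa*.

naawa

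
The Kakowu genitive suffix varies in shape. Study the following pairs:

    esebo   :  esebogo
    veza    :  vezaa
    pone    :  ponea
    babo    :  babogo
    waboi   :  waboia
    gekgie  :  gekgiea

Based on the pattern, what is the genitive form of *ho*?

hogo

Looking at the last vowel of each stem: -go when the last vowel of the stem is a rounded vowel (*esebo*, *babo*); -a when the last vowel of the stem is an unrounded vowel (*veza*, *pone*, *waboi*, *gekgie*).
Since the last vowel of *ho* is /o/ (a rounded vowel), it takes -go, giving *hogo*.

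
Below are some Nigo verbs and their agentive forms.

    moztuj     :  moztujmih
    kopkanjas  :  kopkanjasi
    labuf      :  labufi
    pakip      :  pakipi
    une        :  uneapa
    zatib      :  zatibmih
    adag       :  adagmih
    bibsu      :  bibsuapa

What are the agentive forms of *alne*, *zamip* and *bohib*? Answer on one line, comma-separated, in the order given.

The suffix is conditioned by the final sound: -i when the stem ends in a voiceless consonant (*kopkanjas*, *labuf*, *pakip*); -mih when the stem ends in a voiced consonant (*moztuj*, *zatib*, *adag*); -apa when the stem ends in a vowel (*une*, *bibsu*).
*alne* — final sound /e/ (a vowel) → -apa → *alneapa*.
Since the final sound of *zamip* is /p/ (a voiceless consonant), it takes -i, giving *zamipi*.
*bohib*: final sound = /b/, a voiced consonant → -mih → *bohibmih*.

alneapa, zamipi, bohibmih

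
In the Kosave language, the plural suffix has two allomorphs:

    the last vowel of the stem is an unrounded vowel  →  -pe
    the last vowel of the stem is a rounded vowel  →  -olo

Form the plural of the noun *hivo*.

*hivo* — last vowel /o/ (a rounded vowel) → -olo → *hivoolo*.

hivoolo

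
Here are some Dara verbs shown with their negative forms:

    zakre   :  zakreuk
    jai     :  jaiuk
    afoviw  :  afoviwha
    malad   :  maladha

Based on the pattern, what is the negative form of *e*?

Looking at the final sound of each stem: -ha when the stem ends in a consonant (*afoviw*, *malad*); -uk when the stem ends in a vowel (*zakre*, *jai*).
*e*: final sound = /e/, a vowel → -uk → *euk*.

euk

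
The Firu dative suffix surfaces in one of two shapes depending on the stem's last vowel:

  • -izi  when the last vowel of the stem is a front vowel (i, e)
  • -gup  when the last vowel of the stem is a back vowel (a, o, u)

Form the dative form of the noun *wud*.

*wud*: last vowel = /u/, a back vowel → -gup → *wudgup*.

wudgup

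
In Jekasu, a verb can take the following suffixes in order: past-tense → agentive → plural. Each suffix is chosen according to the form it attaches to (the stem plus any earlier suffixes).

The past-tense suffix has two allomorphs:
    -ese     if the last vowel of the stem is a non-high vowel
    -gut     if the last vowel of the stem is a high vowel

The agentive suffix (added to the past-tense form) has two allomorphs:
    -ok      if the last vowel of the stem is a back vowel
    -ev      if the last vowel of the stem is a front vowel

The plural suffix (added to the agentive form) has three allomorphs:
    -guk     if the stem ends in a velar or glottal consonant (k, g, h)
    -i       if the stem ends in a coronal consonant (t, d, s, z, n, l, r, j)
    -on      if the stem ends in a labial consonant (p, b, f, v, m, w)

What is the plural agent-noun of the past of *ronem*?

ronemeseevon

*ronem* — last vowel /e/ (a non-high vowel) → -ese → *ronemese*.
The past-tense form *ronemese*: last vowel = /e/, a front vowel → -ev → *ronemeseev*.
The final consonant of the agentive form *ronemeseev* is /v/, which is labial, so the plural suffix is -on, giving *ronemeseevon*.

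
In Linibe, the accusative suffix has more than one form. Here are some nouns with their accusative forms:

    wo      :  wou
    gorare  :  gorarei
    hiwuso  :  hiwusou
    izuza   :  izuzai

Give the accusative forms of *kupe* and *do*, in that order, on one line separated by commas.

The pattern is rounding harmony: -u when the last vowel of the stem is a rounded vowel (*wo*, *hiwuso*); -i when the last vowel of the stem is an unrounded vowel (*gorare*, *izuza*).
Since the last vowel of *kupe* is /e/ (an unrounded vowel), it takes -i, giving *kupei*.
Since the last vowel of *do* is /o/ (a rounded vowel), it takes -u, giving *dou*.

kupei, dou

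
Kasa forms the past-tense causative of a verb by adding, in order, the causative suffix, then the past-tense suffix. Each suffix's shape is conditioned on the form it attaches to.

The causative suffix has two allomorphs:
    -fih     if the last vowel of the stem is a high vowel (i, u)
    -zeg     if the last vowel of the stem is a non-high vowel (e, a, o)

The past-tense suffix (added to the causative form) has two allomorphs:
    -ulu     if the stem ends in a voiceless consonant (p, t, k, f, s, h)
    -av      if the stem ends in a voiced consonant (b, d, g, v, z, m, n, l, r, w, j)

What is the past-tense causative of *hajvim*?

hajvimfihulu

Since the last vowel of *hajvim* is /i/ (a high vowel), it takes -fih, giving *hajvimfih*.
The causative form *hajvimfih*: final consonant = /h/, voiceless → -ulu → *hajvimfihulu*.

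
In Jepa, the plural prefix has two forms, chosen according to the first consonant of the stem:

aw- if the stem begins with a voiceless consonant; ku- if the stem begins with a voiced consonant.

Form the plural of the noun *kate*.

The first consonant of *kate* is /k/, which is voiceless, so the prefix is aw-, giving *awkate*.

awkate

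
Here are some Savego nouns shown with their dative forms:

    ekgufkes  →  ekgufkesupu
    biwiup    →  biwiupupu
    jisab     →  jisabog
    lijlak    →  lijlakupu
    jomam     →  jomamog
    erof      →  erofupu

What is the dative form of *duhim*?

Looking at the final consonant of each stem: -upu when the stem ends in a voiceless consonant (*ekgufkes*, *biwiup*, *lijlak*, *erof*); -og when the stem ends in a voiced consonant (*jisab*, *jomam*).
Since the final consonant of *duhim* is /m/ (voiced), it takes -og, giving *duhimog*.

duhimog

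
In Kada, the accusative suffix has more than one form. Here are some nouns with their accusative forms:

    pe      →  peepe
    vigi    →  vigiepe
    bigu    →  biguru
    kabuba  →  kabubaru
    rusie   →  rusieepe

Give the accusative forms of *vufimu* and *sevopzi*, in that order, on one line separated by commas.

vufimuru, sevopziepe

Looking at the last vowel of each stem: -epe when the last vowel of the stem is a front vowel (*pe*, *vigi*, *rusie*); -ru when the last vowel of the stem is a back vowel (*bigu*, *kabuba*).
*vufimu*: last vowel = /u/, a back vowel → -ru → *vufimuru*.
*sevopzi* — last vowel /i/ (a front vowel) → -epe → *sevopziepe*.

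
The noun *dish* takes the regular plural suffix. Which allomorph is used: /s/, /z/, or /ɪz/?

/ɪz/

The stem *dish* ends in a sibilant (/s, z, ʃ, ʒ, tʃ, dʒ/).
The plural suffix surfaces as /ɪz/ after sibilants, /s/ after other voiceless consonants, and /z/ after other voiced sounds.
So the plural -s on *dish* is pronounced /ɪz/.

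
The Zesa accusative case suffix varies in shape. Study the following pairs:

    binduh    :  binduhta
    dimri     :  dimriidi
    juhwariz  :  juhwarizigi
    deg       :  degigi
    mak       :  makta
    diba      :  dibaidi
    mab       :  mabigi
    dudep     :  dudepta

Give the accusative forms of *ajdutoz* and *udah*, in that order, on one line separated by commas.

The pattern is voicing of the final sound: -ta when the stem ends in a voiceless consonant (*binduh*, *mak*, *dudep*); -igi when the stem ends in a voiced consonant (*juhwariz*, *deg*, *mab*); -idi when the stem ends in a vowel (*dimri*, *diba*).
*ajdutoz* — final sound /z/ (a voiced consonant) → -igi → *ajdutozigi*.
*udah* — final sound /h/ (a voiceless consonant) → -ta → *udahta*.

ajdutozigi, udahta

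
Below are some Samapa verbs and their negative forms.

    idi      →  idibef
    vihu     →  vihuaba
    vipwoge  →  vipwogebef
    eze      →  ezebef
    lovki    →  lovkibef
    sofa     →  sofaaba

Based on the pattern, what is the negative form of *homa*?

The suffix is conditioned by the last vowel: -bef when the last vowel of the stem is a front vowel (*idi*, *vipwoge*, *eze*, *lovki*); -aba when the last vowel of the stem is a back vowel (*vihu*, *sofa*).
The last vowel of *homa* is /a/, which is a back vowel, so the suffix is -aba, giving *homaaba*.

homaaba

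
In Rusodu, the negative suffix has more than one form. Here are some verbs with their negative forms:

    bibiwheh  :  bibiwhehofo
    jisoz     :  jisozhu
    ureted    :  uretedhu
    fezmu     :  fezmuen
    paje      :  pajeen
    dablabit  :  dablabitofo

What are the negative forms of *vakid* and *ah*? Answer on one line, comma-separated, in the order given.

vakidhu, ahofo

The pattern is voicing of the final sound: -ofo when the stem ends in a voiceless consonant (*bibiwheh*, *dablabit*); -hu when the stem ends in a voiced consonant (*jisoz*, *ureted*); -en when the stem ends in a vowel (*fezmu*, *paje*).
Since the final sound of *vakid* is /d/ (a voiced consonant), it takes -hu, giving *vakidhu*.
*ah* — final sound /h/ (a voiceless consonant) → -ofo → *ahofo*.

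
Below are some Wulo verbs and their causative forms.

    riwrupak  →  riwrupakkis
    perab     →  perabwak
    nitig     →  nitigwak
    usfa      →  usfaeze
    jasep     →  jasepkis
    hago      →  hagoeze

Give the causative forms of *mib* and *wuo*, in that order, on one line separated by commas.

Looking at the final sound of each stem: -kis when the stem ends in a voiceless consonant (*riwrupak*, *jasep*); -wak when the stem ends in a voiced consonant (*perab*, *nitig*); -eze when the stem ends in a vowel (*usfa*, *hago*).
*mib*: final sound = /b/, a voiced consonant → -wak → *mibwak*.
*wuo* — final sound /o/ (a vowel) → -eze → *wuoeze*.

mibwak, wuoeze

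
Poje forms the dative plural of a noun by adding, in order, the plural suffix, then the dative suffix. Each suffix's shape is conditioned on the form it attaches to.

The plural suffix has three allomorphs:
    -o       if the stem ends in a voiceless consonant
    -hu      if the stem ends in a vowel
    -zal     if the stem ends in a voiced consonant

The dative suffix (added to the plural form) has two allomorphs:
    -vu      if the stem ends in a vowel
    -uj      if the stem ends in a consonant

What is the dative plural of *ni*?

nihuvu

The final sound of *ni* is /i/, which is a vowel, so the plural suffix is -hu, giving *nihu*.
The plural form *nihu* — final sound /u/ (a vowel) → -vu → *nihuvu*.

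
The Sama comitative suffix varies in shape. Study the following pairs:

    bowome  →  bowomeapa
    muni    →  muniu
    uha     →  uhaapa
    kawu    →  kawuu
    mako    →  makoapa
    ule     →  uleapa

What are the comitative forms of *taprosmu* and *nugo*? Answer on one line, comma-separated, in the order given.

taprosmuu, nugoapa

The pattern is height harmony: -u when the last vowel of the stem is a high vowel (*muni*, *kawu*); -apa when the last vowel of the stem is a non-high vowel (*bowome*, *uha*, *mako*, *ule*).
The last vowel of *taprosmu* is /u/, which is a high vowel, so the suffix is -u, giving *taprosmuu*.
The last vowel of *nugo* is /o/, which is a non-high vowel, so the suffix is -apa, giving *nugoapa*.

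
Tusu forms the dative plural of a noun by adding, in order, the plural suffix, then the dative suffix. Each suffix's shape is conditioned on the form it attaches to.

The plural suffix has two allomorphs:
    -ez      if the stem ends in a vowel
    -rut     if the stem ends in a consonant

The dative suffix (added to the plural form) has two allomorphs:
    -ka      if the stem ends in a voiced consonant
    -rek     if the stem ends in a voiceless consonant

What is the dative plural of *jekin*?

Since the final sound of *jekin* is /n/ (a consonant), it takes -rut, giving *jekinrut*.
The plural form *jekinrut*: final consonant = /t/, voiceless → -rek → *jekinrutrek*.

jekinrutrek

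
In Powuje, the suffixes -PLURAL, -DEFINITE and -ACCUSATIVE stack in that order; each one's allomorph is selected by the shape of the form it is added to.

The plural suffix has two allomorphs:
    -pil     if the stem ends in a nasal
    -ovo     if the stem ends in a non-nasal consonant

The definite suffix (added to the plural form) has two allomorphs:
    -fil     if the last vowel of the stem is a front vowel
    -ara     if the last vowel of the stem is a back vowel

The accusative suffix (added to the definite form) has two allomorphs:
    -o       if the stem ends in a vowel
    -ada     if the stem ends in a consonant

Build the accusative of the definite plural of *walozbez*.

Since the final consonant of *walozbez* is /z/ (non-nasal), it takes -ovo, giving *walozbezovo*.
Since the last vowel of the plural form *walozbezovo* is /o/ (a back vowel), it takes -ara, giving *walozbezovoara*.
The definite form *walozbezovoara* — final sound /a/ (a vowel) → -o → *walozbezovoarao*.

walozbezovoarao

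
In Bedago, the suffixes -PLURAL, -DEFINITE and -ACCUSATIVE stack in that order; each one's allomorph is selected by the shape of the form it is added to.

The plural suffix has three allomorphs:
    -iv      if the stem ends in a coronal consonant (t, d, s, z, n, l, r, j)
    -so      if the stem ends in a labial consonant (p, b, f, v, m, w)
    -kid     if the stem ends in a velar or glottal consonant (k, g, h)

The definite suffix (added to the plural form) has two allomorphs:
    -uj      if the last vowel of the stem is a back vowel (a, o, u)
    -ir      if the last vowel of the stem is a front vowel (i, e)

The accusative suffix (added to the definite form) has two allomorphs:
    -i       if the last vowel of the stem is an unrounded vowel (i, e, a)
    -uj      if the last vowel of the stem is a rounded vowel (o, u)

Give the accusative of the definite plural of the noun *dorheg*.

dorhegkidiri

Since the final consonant of *dorheg* is /g/ (velar/glottal), it takes -kid, giving *dorhegkid*.
The plural form *dorhegkid*: last vowel = /i/, a front vowel → -ir → *dorhegkidir*.
Since the last vowel of the definite form *dorhegkidir* is /i/ (an unrounded vowel), it takes -i, giving *dorhegkidiri*.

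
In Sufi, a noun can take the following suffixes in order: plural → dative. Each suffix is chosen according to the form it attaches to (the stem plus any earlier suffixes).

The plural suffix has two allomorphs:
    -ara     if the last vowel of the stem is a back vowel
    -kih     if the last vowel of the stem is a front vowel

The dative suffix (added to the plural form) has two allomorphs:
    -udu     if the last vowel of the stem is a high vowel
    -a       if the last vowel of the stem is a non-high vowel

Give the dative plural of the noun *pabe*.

Since the last vowel of *pabe* is /e/ (a front vowel), it takes -kih, giving *pabekih*.
Since the last vowel of the plural form *pabekih* is /i/ (a high vowel), it takes -udu, giving *pabekihudu*.

pabekihudu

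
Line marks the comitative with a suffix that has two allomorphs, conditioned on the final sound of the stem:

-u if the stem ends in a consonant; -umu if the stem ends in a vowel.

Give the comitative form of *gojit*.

*gojit*: final sound = /t/, a consonant → -u → *gojitu*.

gojitu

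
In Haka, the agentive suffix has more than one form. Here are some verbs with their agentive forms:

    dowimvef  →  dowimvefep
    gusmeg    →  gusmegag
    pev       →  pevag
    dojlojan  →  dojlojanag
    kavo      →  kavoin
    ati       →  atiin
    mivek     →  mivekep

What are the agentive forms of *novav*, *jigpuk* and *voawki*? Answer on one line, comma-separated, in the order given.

novavag, jigpukep, voawkiin

The pattern is voicing of the final sound: -ep when the stem ends in a voiceless consonant (*dowimvef*, *mivek*); -ag when the stem ends in a voiced consonant (*gusmeg*, *pev*, *dojlojan*); -in when the stem ends in a vowel (*kavo*, *ati*).
The final sound of *novav* is /v/, which is a voiced consonant, so the suffix is -ag, giving *novavag*.
Since the final sound of *jigpuk* is /k/ (a voiceless consonant), it takes -ep, giving *jigpukep*.
The final sound of *voawki* is /i/, which is a vowel, so the suffix is -in, giving *voawkiin*.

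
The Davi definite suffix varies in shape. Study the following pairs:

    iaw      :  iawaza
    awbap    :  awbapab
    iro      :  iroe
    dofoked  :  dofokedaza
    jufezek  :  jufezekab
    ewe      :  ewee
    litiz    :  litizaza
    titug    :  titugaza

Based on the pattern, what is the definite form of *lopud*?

Looking at the final sound of each stem: -ab when the stem ends in a voiceless consonant (*awbap*, *jufezek*); -aza when the stem ends in a voiced consonant (*iaw*, *dofoked*, *litiz*, *titug*); -e when the stem ends in a vowel (*iro*, *ewe*).
The final sound of *lopud* is /d/, which is a voiced consonant, so the suffix is -aza, giving *lopudaza*.

lopudaza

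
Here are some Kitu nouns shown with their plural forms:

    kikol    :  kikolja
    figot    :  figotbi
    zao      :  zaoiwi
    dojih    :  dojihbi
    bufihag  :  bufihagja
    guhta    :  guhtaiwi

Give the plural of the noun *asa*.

Looking at the final sound of each stem: -bi when the stem ends in a voiceless consonant (*figot*, *dojih*); -ja when the stem ends in a voiced consonant (*kikol*, *bufihag*); -iwi when the stem ends in a vowel (*zao*, *guhta*).
The final sound of *asa* is /a/, which is a vowel, so the suffix is -iwi, giving *asaiwi*.

asaiwi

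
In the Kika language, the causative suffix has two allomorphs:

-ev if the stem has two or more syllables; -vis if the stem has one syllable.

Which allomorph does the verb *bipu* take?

-ev

*bipu* has 2 syllables, so the suffix is -ev.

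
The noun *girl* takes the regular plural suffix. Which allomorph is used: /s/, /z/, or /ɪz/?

/z/

The stem *girl* ends in a voiced non-sibilant sound.
The plural suffix surfaces as /ɪz/ after sibilants, /s/ after other voiceless consonants, and /z/ after other voiced sounds.
So the plural -s on *girl* is pronounced /z/.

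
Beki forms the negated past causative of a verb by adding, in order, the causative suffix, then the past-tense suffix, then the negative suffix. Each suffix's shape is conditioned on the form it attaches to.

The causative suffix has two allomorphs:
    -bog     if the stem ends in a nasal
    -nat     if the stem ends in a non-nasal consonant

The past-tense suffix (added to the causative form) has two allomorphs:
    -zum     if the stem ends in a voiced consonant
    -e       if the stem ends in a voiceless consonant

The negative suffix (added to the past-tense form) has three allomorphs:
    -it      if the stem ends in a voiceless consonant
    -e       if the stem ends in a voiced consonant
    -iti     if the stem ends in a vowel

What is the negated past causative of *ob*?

obnateiti

The final consonant of *ob* is /b/, which is non-nasal, so the causative suffix is -nat, giving *obnat*.
The causative form *obnat*: final consonant = /t/, voiceless → -e → *obnate*.
The past-tense form *obnate* — final sound /e/ (a vowel) → -iti → *obnateiti*.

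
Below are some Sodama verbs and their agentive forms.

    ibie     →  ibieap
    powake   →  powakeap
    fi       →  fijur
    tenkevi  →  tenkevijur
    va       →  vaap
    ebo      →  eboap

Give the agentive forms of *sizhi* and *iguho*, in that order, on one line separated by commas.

sizhijur, iguhoap

The alternation tracks the last vowel of the stem — -jur when the last vowel of the stem is a high vowel (*fi*, *tenkevi*); -ap when the last vowel of the stem is a non-high vowel (*ibie*, *powake*, *va*, *ebo*).
*sizhi*: last vowel = /i/, a high vowel → -jur → *sizhijur*.
*iguho* — last vowel /o/ (a non-high vowel) → -ap → *iguhoap*.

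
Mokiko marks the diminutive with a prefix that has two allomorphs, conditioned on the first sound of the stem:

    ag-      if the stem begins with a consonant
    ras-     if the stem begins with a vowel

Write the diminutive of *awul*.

*awul*: first sound = /a/, a vowel → ras- → *rasawul*.

rasawul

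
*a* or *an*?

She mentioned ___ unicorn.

a

The indefinite article is chosen by the initial *sound* of the following word, not its spelling.
*unicorn* begins with the sound /juː/ (u pronounced /juː/) — a consonant sound.
So the article is *a*: She mentioned a unicorn.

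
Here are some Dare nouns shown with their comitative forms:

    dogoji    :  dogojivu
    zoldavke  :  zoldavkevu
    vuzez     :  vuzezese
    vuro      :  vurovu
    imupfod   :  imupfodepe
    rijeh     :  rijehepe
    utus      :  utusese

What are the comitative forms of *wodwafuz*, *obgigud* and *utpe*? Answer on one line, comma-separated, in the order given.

The alternation tracks the final sound of the stem — -ese when the stem ends in a sibilant (*vuzez*, *utus*); -epe when the stem ends in a non-sibilant consonant (*imupfod*, *rijeh*); -vu when the stem ends in a vowel (*dogoji*, *zoldavke*, *vuro*).
The final sound of *wodwafuz* is /z/, which is a sibilant, so the suffix is -ese, giving *wodwafuzese*.
*obgigud*: final sound = /d/, a non-sibilant consonant → -epe → *obgigudepe*.
*utpe*: final sound = /e/, a vowel → -vu → *utpevu*.

wodwafuzese, obgigudepe, utpevu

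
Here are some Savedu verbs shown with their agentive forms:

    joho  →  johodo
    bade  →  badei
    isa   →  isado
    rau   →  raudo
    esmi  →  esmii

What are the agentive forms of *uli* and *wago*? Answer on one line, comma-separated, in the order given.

ulii, wagodo

The suffix is conditioned by the last vowel: -i when the last vowel of the stem is a front vowel (*bade*, *esmi*); -do when the last vowel of the stem is a back vowel (*joho*, *isa*, *rau*).
*uli* — last vowel /i/ (a front vowel) → -i → *ulii*.
*wago*: last vowel = /o/, a back vowel → -do → *wagodo*.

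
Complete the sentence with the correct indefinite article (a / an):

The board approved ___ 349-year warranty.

a

The indefinite article is chosen by the initial *sound* of the following word, not its spelling.
The number *349* is spoken "three hundred …", beginning with /θriː/ — a consonant sound.
So the article is *a*: The board approved a 349-year warranty.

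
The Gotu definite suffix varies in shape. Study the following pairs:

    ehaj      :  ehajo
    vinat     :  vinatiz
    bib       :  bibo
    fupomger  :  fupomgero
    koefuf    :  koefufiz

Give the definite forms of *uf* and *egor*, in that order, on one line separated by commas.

ufiz, egoro

The alternation tracks the final consonant of the stem — -iz when the stem ends in a voiceless consonant (*vinat*, *koefuf*); -o when the stem ends in a voiced consonant (*ehaj*, *bib*, *fupomger*).
The final consonant of *uf* is /f/, which is voiceless, so the suffix is -iz, giving *ufiz*.
*egor*: final consonant = /r/, voiced → -o → *egoro*.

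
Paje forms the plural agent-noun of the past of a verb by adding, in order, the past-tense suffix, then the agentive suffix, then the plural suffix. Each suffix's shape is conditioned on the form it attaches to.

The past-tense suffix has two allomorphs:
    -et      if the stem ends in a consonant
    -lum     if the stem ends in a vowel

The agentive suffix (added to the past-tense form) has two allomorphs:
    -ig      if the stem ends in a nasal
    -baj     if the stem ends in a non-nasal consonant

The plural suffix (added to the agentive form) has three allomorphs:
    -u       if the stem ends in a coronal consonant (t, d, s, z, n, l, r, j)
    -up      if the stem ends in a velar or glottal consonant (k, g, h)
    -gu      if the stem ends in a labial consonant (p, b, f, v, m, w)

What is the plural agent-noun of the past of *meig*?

meigetbaju

*meig*: final sound = /g/, a consonant → -et → *meiget*.
The past-tense form *meiget*: final consonant = /t/, non-nasal → -baj → *meigetbaj*.
The agentive form *meigetbaj* — final consonant /j/ (coronal) → -u → *meigetbaju*.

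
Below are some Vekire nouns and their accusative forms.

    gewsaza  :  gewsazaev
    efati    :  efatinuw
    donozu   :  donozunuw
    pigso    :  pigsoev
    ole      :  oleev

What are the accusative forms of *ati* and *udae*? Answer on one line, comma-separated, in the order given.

The pattern is height harmony: -nuw when the last vowel of the stem is a high vowel (*efati*, *donozu*); -ev when the last vowel of the stem is a non-high vowel (*gewsaza*, *pigso*, *ole*).
*ati* — last vowel /i/ (a high vowel) → -nuw → *atinuw*.
Since the last vowel of *udae* is /e/ (a non-high vowel), it takes -ev, giving *udaeev*.

atinuw, udaeev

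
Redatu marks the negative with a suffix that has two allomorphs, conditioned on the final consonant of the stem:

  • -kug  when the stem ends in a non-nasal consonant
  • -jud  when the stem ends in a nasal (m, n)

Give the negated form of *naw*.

*naw* — final consonant /w/ (non-nasal) → -kug → *nawkug*.

nawkug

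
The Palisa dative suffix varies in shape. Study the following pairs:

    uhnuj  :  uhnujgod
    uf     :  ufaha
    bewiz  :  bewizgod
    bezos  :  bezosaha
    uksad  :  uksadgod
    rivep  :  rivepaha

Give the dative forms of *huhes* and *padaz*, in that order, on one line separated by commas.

huhesaha, padazgod

The suffix is conditioned by the final consonant: -aha when the stem ends in a voiceless consonant (*uf*, *bezos*, *rivep*); -god when the stem ends in a voiced consonant (*uhnuj*, *bewiz*, *uksad*).
Since the final consonant of *huhes* is /s/ (voiceless), it takes -aha, giving *huhesaha*.
*padaz* — final consonant /z/ (voiced) → -god → *padazgod*.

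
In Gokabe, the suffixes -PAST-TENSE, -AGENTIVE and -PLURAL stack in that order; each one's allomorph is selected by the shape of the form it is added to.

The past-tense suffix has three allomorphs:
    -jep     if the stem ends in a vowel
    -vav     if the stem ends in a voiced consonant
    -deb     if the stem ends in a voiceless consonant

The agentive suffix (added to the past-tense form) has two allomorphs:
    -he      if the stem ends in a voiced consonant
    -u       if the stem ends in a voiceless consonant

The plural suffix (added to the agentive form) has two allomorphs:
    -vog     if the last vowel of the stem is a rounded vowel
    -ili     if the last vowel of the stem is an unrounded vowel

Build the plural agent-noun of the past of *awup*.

*awup* — final sound /p/ (a voiceless consonant) → -deb → *awupdeb*.
The final consonant of the past-tense form *awupdeb* is /b/, which is voiced, so the agentive suffix is -he, giving *awupdebhe*.
The agentive form *awupdebhe* — last vowel /e/ (an unrounded vowel) → -ili → *awupdebheili*.

awupdebheili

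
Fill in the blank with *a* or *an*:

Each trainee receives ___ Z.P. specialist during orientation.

The indefinite article is chosen by the initial *sound* of the following word, not its spelling.
The initialism *Z.P.* is read letter by letter; the first letter, Z, is pronounced /ziː/, which begins with a consonant sound.
So the article is *a*: Each trainee receives a Z.P. specialist during orientation.

a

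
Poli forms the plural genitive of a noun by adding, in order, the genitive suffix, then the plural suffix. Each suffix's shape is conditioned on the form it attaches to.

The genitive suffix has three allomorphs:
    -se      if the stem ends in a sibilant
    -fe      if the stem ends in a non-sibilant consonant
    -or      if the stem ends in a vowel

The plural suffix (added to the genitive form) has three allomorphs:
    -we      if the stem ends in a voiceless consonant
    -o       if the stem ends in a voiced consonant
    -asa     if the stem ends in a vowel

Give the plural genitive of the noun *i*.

Since the final sound of *i* is /i/ (a vowel), it takes -or, giving *ior*.
The genitive form *ior* — final sound /r/ (a voiced consonant) → -o → *ioro*.

ioro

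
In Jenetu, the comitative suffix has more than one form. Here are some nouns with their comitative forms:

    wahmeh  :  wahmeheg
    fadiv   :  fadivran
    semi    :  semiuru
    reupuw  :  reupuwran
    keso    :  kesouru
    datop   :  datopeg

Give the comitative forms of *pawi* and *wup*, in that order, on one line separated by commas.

The pattern is voicing of the final sound: -eg when the stem ends in a voiceless consonant (*wahmeh*, *datop*); -ran when the stem ends in a voiced consonant (*fadiv*, *reupuw*); -uru when the stem ends in a vowel (*semi*, *keso*).
*pawi* — final sound /i/ (a vowel) → -uru → *pawiuru*.
Since the final sound of *wup* is /p/ (a voiceless consonant), it takes -eg, giving *wupeg*.

pawiuru, wupeg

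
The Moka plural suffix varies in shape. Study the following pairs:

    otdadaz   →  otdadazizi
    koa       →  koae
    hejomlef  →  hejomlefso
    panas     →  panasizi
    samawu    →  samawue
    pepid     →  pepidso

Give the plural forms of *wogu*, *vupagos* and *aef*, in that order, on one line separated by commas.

Looking at the final sound of each stem: -izi when the stem ends in a sibilant (*otdadaz*, *panas*); -so when the stem ends in a non-sibilant consonant (*hejomlef*, *pepid*); -e when the stem ends in a vowel (*koa*, *samawu*).
*wogu*: final sound = /u/, a vowel → -e → *wogue*.
*vupagos* — final sound /s/ (a sibilant) → -izi → *vupagosizi*.
*aef*: final sound = /f/, a non-sibilant consonant → -so → *aefso*.

wogue, vupagosizi, aefso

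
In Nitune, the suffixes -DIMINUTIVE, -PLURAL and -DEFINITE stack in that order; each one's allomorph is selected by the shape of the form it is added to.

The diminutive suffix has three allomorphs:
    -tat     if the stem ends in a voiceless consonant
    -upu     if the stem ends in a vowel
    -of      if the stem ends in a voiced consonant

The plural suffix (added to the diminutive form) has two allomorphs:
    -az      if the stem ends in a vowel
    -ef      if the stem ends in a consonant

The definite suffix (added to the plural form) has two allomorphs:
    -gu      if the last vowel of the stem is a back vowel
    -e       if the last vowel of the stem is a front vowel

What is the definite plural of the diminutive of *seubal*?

seubalofefe

The final sound of *seubal* is /l/, which is a voiced consonant, so the diminutive suffix is -of, giving *seubalof*.
The diminutive form *seubalof* — final sound /f/ (a consonant) → -ef → *seubalofef*.
The plural form *seubalofef* — last vowel /e/ (a front vowel) → -e → *seubalofefe*.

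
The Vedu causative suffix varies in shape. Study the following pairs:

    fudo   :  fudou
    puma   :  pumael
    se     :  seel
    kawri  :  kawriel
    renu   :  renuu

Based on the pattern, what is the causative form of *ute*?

uteel

The pattern is rounding harmony: -u when the last vowel of the stem is a rounded vowel (*fudo*, *renu*); -el when the last vowel of the stem is an unrounded vowel (*puma*, *se*, *kawri*).
*ute* — last vowel /e/ (an unrounded vowel) → -el → *uteel*.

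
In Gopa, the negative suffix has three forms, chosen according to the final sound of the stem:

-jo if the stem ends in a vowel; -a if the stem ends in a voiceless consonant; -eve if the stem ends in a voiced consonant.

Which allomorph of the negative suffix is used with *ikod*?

*ikod* — final sound /d/ (a voiced consonant) → -eve.

-eve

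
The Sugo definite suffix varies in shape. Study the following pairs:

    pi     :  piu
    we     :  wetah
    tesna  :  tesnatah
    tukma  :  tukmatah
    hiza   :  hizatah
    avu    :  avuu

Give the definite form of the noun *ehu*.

ehuu

The alternation tracks the last vowel of the stem — -u when the last vowel of the stem is a high vowel (*pi*, *avu*); -tah when the last vowel of the stem is a non-high vowel (*we*, *tesna*, *tukma*, *hiza*).
*ehu* — last vowel /u/ (a high vowel) → -u → *ehuu*.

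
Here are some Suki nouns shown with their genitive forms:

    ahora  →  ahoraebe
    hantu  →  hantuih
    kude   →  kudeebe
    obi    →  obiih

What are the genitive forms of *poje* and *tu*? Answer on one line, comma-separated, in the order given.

pojeebe, tuih

Looking at the last vowel of each stem: -ih when the last vowel of the stem is a high vowel (*hantu*, *obi*); -ebe when the last vowel of the stem is a non-high vowel (*ahora*, *kude*).
The last vowel of *poje* is /e/, which is a non-high vowel, so the suffix is -ebe, giving *pojeebe*.
Since the last vowel of *tu* is /u/ (a high vowel), it takes -ih, giving *tuih*.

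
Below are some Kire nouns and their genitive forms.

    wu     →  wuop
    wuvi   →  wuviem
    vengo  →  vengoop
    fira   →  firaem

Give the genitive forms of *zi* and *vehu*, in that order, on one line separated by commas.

The suffix is conditioned by the last vowel: -op when the last vowel of the stem is a rounded vowel (*wu*, *vengo*); -em when the last vowel of the stem is an unrounded vowel (*wuvi*, *fira*).
The last vowel of *zi* is /i/, which is an unrounded vowel, so the suffix is -em, giving *ziem*.
*vehu*: last vowel = /u/, a rounded vowel → -op → *vehuop*.

ziem, vehuop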